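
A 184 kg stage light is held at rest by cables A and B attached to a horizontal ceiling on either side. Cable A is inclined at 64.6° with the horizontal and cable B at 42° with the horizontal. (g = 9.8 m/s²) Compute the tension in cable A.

T_A ≈ 1400 N

Weight W = 184 × 9.8 = 1803 N acts straight down.
Horizontal: T_A cos 64.6° = T_B cos 42°  →  T_B = 0.5772 T_A.
Vertical: T_A sin 64.6° + T_B sin 42° = 1803.
Substituting the horizontal relation into the vertical equation gives 1.29 T_A = 1803, so T_A = 1398 N.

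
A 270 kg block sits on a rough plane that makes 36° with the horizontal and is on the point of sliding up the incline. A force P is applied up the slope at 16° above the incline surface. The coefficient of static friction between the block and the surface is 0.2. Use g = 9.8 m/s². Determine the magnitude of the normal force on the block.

On the verge of sliding up the incline, friction equals μN and acts down the slope.
Perpendicular: N + P sin 16° = W cos 36° = 2141 N.
Along incline: P cos 16° = W sin 36° + μN  with W sin 36° = 1555 N.
Solving the pair for P and N: P = 1951 N, N = 1603 N (and f = μN = 320.6 N).

N ≈ 1600 N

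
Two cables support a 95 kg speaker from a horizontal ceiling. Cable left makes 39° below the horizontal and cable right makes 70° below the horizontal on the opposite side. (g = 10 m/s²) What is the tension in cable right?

T_right ≈ 781 N

Weight W = 95 × 10 = 950 N acts straight down.
Horizontal: T_left cos 39° = T_right cos 70°  →  T_left = 0.4401 T_right.
Vertical: T_left sin 39° + T_right sin 70° = 950.
Substituting the horizontal relation into the vertical equation gives 1.217 T_right = 950, so T_right = 780.8 N.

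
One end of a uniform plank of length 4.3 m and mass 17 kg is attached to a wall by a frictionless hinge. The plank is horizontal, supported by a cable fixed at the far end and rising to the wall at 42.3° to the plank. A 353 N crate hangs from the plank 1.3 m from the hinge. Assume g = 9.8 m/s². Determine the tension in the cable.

T ≈ 282 N

Take torques about the hinge: T sin 42.3° · 4.3 = 17×9.8×2.15 + 353×1.3 = 817.09 N·m.
So T = 817.09 / (0.6730 × 4.3) = 282.34 N.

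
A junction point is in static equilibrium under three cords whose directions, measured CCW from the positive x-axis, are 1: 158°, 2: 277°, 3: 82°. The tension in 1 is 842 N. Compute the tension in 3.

T_3 ≈ 2850 N

Resolve: ΣF_x = 842 cos 158° + T_2 cos 277° + T_3 cos 82° = 0.
        ΣF_y = 842 sin 158° + T_2 sin 277° + T_3 sin 82° = 0.
The known terms sum to (-780.7, 315.4) N, so 0.1219 T_2 + 0.1392 T_3 = 780.7 and -0.9925 T_2 + 0.9903 T_3 = -315.4.
Solving simultaneously: T_2 = 3157 N, T_3 = 2845 N.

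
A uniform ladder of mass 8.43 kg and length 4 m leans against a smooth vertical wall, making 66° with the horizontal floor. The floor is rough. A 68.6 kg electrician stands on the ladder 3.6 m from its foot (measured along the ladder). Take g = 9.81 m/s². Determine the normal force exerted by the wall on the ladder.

N_wall ≈ 288 N

Torques about the foot: N_wall · 4 sin 66° = 8.43×9.81×2 cos 66° + 68.6×9.81×3.6 cos 66° → N_wall = 288.07 N.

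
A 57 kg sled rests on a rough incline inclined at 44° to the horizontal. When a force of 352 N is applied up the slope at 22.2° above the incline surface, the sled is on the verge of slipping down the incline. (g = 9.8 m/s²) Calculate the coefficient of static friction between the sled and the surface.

μ ≈ 0.231

On the verge of sliding down the incline, friction is at its maximum μN and acts up the slope.
Perpendicular to incline: N = W cos 44° − P sin 22.2° = 401.8 − 133 = 268.8 N.
Along incline: P cos 22.2° + μN = W sin 44° → μ = (W sin 44° − P cos 22.2°) / N = 0.2311.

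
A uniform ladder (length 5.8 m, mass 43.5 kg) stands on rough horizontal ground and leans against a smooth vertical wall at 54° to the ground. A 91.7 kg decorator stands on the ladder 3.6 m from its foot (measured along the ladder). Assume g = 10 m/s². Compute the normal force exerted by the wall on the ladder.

N_wall ≈ 572 N

Torques about the foot: N_wall · 5.8 sin 54° = 43.5×10×2.9 cos 54° + 91.7×10×3.6 cos 54° → N_wall = 571.55 N.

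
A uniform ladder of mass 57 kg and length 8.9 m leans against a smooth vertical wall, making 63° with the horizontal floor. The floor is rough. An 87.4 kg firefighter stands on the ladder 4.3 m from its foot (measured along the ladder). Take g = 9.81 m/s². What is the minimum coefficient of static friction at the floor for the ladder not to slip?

μ_min ≈ 0.250

ΣF_y = 0: N_floor = 57×9.81 + 87.4×9.81 = 1416.6 N.
Torques about the foot: N_wall · 8.9 sin 63° = 57×9.81×4.45 cos 63° + 87.4×9.81×4.3 cos 63° → N_wall = 353.52 N.
ΣF_x = 0: f_floor = N_wall = 353.52 N.
μ_min = f_floor / N_floor = 353.52 / 1416.6 = 0.2496.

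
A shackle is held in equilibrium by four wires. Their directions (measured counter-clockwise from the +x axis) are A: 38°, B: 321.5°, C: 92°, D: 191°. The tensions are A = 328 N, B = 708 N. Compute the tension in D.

Resolve: ΣF_x = 328 cos 38° + 708 cos 321.5° + T_C cos 92° + T_D cos 191° = 0.
        ΣF_y = 328 sin 38° + 708 sin 321.5° + T_C sin 92° + T_D sin 191° = 0.
The known terms sum to (812.6, -238.8) N, so -0.0349 T_C − 0.9816 T_D = -812.6 and 0.9994 T_C − 0.1908 T_D = 238.8.
Solving simultaneously: T_C = 394.3 N, T_D = 813.7 N.

T_D ≈ 814 N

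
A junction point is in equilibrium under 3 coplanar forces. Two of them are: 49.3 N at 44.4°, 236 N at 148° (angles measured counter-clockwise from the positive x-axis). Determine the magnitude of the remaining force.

Sum the known components: ΣF_x = -164.9 N, ΣF_y = 159.6 N.
For equilibrium the remaining force must supply (−ΣF_x, −ΣF_y) = (164.9, -159.6) N.
Magnitude = √((164.9)² + (-159.6)²) = 229.5 N; direction = atan2(-159.6, 164.9) = 315.9°.

F ≈ 229 N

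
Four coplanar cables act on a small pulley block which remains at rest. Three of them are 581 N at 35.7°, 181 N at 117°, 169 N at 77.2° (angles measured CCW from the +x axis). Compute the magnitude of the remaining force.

Sum the known components: ΣF_x = 427.1 N, ΣF_y = 665.1 N.
For equilibrium the remaining force must supply (−ΣF_x, −ΣF_y) = (-427.1, -665.1) N.
Magnitude = √((-427.1)² + (-665.1)²) = 790.4 N; direction = atan2(-665.1, -427.1) = 237.3°.

F ≈ 790 N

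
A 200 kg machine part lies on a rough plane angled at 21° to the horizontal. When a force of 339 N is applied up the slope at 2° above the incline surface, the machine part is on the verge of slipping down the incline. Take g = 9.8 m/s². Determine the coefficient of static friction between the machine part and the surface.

On the verge of sliding down the incline, friction is at its maximum μN and acts up the slope.
Perpendicular to incline: N = W cos 21° − P sin 2° = 1830 − 11.83 = 1818 N.
Along incline: P cos 2° + μN = W sin 21° → μ = (W sin 21° − P cos 2°) / N = 0.2.

μ ≈ 0.200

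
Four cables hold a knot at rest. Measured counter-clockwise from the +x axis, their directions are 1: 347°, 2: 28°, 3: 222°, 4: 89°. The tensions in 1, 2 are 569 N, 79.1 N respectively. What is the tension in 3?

Resolve: ΣF_x = 569 cos 347° + 79.1 cos 28° + T_3 cos 222° + T_4 cos 89° = 0.
        ΣF_y = 569 sin 347° + 79.1 sin 28° + T_3 sin 222° + T_4 sin 89° = 0.
The known terms sum to (624.3, -90.86) N, so -0.7431 T_3 + 0.0175 T_4 = -624.3 and -0.6691 T_3 + 0.9998 T_4 = 90.86.
Solving simultaneously: T_3 = 855.6 N, T_4 = 663.5 N.

T_3 ≈ 856 N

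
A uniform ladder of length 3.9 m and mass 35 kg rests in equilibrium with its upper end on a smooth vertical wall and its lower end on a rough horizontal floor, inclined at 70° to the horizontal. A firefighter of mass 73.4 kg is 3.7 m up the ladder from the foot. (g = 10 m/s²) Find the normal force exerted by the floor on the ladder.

ΣF_y = 0: N_floor = 35×10 + 73.4×10 = 1084 N.

N_floor ≈ 1080 N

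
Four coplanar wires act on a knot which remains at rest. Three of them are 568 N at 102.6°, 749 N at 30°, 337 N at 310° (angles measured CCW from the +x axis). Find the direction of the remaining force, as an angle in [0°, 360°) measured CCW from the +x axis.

θ ≈ 222°

Sum the known components: ΣF_x = 741.4 N, ΣF_y = 670.7 N.
For equilibrium the remaining force must supply (−ΣF_x, −ΣF_y) = (-741.4, -670.7) N.
Magnitude = √((-741.4)² + (-670.7)²) = 999.7 N; direction = atan2(-670.7, -741.4) = 222.1°.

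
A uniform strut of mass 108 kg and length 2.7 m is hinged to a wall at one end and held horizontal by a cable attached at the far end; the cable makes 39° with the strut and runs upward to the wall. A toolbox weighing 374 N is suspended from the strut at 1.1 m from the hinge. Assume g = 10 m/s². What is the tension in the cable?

Take torques about the hinge: T sin 39° · 2.7 = 108×10×1.35 + 374×1.1 = 1869.4 N·m.
So T = 1869.4 / (0.6293 × 2.7) = 1100.2 N.

T ≈ 1100 N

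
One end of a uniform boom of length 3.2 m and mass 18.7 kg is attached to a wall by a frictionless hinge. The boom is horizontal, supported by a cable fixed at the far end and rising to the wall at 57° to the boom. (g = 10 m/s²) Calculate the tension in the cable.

Take torques about the hinge: T sin 57° · 3.2 = 18.7×10×1.6 = 299.2 N·m.
So T = 299.2 / (0.8387 × 3.2) = 111.49 N.

T ≈ 111 N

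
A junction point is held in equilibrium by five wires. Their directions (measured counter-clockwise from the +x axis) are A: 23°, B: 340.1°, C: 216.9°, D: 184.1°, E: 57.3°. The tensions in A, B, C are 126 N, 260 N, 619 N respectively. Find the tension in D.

Resolve: ΣF_x = 126 cos 23° + 260 cos 340.1° + 619 cos 216.9° + T_D cos 184.1° + T_E cos 57.3° = 0.
        ΣF_y = 126 sin 23° + 260 sin 340.1° + 619 sin 216.9° + T_D sin 184.1° + T_E sin 57.3° = 0.
The known terms sum to (-134.5, -410.9) N, so -0.9974 T_D + 0.5402 T_E = 134.5 and -0.0715 T_D + 0.8415 T_E = 410.9.
Solving simultaneously: T_D = 135.8 N, T_E = 499.9 N.

T_D ≈ 136 N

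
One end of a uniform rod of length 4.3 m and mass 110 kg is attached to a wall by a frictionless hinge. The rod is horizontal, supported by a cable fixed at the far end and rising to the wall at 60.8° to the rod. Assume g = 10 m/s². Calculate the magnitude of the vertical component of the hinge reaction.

Take torques about the hinge: T sin 60.8° · 4.3 = 110×10×2.15 = 2365 N·m.
So T = 2365 / (0.8729 × 4.3) = 630.07 N.
ΣF_y = 0: H_y = (110×10) − T sin 60.8° = 1100 − 550 = 550 N.

|H_y| ≈ 550 N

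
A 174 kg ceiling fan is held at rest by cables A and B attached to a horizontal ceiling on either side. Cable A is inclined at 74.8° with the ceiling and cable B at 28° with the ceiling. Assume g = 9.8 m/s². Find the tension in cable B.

Weight W = 174 × 9.8 = 1705 N acts straight down.
Horizontal: T_A cos 74.8° = T_B cos 28°  →  T_A = 3.368 T_B.
Vertical: T_A sin 74.8° + T_B sin 28° = 1705.
Substituting the horizontal relation into the vertical equation gives 3.719 T_B = 1705, so T_B = 458.5 N.

T_B ≈ 458 N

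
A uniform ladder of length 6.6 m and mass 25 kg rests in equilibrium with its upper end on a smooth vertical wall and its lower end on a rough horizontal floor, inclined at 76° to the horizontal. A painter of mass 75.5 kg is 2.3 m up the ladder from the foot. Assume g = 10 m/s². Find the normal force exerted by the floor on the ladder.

ΣF_y = 0: N_floor = 25×10 + 75.5×10 = 1005 N.

N_floor ≈ 1000 N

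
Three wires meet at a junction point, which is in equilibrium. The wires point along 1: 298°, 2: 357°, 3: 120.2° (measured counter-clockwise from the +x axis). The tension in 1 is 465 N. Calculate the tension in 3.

Resolve: ΣF_x = 465 cos 298° + T_2 cos 357° + T_3 cos 120.2° = 0.
        ΣF_y = 465 sin 298° + T_2 sin 357° + T_3 sin 120.2° = 0.
The known terms sum to (218.3, -410.6) N, so 0.9986 T_2 − 0.5030 T_3 = -218.3 and -0.0523 T_2 + 0.8643 T_3 = 410.6.
Solving simultaneously: T_2 = 21.33 N, T_3 = 476.3 N.

T_3 ≈ 476 N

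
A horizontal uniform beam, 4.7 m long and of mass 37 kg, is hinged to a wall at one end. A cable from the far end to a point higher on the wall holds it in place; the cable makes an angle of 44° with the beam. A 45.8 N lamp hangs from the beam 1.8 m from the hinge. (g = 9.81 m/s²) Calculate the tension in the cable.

Take torques about the hinge: T sin 44° · 4.7 = 37×9.81×2.35 + 45.8×1.8 = 935.42 N·m.
So T = 935.42 / (0.6947 × 4.7) = 286.51 N.

T ≈ 287 N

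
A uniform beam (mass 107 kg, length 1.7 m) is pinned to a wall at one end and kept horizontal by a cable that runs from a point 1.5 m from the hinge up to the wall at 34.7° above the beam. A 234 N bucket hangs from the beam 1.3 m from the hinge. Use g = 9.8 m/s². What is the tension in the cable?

Take torques about the hinge: T sin 34.7° · 1.5 = 107×9.8×0.85 + 234×1.3 = 1195.5 N·m.
So T = 1195.5 / (0.5693 × 1.5) = 1400 N.

T ≈ 1400 N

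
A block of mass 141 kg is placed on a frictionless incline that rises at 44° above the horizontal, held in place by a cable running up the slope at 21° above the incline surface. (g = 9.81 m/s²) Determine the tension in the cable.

Take axes along and perpendicular to the incline. Weight components: W sin 44° = 960.9 N down-slope, W cos 44° = 995 N into the surface.
Along incline: T cos 21° = W sin 44° → T = 1029 N.
Perpendicular: N = W cos 44° − T sin 21° = 626.2 N.

T ≈ 1030 N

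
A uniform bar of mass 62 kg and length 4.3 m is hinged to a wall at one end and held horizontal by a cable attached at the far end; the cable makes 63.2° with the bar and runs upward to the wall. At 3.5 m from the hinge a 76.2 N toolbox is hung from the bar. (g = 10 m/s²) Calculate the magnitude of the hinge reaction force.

Take torques about the hinge: T sin 63.2° · 4.3 = 62×10×2.15 + 76.2×3.5 = 1599.7 N·m.
So T = 1599.7 / (0.8926 × 4.3) = 416.79 N.
ΣF_x = 0: H_x = T cos 63.2° = 187.92 N.
ΣF_y = 0: H_y = (62×10 + 76.2) − T sin 63.2° = 696.2 − 372.02 = 324.18 N.
|H| = √(H_x² + H_y²) = √((187.92)² + (324.18)²) = 374.71 N.

|H| ≈ 375 N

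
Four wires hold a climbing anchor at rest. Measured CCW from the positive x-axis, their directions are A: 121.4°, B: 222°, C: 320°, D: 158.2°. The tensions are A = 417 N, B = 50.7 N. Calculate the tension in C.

Resolve: ΣF_x = 417 cos 121.4° + 50.7 cos 222° + T_C cos 320° + T_D cos 158.2° = 0.
        ΣF_y = 417 sin 121.4° + 50.7 sin 222° + T_C sin 320° + T_D sin 158.2° = 0.
The known terms sum to (-254.9, 322) N, so 0.7660 T_C − 0.9285 T_D = 254.9 and -0.6428 T_C + 0.3714 T_D = -322.
Solving simultaneously: T_C = 654.1 N, T_D = 265.1 N.

T_C ≈ 654 N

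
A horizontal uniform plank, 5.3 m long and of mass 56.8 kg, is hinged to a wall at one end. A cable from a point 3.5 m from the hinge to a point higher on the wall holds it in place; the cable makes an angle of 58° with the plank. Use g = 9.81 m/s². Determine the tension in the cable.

T ≈ 497 N

Take torques about the hinge: T sin 58° · 3.5 = 56.8×9.81×2.65 = 1476.6 N·m.
So T = 1476.6 / (0.8480 × 3.5) = 497.48 N.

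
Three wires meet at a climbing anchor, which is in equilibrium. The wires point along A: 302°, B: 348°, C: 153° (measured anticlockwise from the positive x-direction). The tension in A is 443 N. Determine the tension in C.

T_C ≈ 1230 N

Resolve: ΣF_x = 443 cos 302° + T_B cos 348° + T_C cos 153° = 0.
        ΣF_y = 443 sin 302° + T_B sin 348° + T_C sin 153° = 0.
The known terms sum to (234.8, -375.7) N, so 0.9781 T_B − 0.8910 T_C = -234.8 and -0.2079 T_B + 0.4540 T_C = 375.7.
Solving simultaneously: T_B = 881.5 N, T_C = 1231 N.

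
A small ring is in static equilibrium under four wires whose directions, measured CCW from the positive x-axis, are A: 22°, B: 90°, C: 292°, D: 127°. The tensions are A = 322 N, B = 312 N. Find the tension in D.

T_D ≈ 1700 N

Resolve: ΣF_x = 322 cos 22° + 312 cos 90° + T_C cos 292° + T_D cos 127° = 0.
        ΣF_y = 322 sin 22° + 312 sin 90° + T_C sin 292° + T_D sin 127° = 0.
The known terms sum to (298.6, 432.6) N, so 0.3746 T_C − 0.6018 T_D = -298.6 and -0.9272 T_C + 0.7986 T_D = -432.6.
Solving simultaneously: T_C = 1927 N, T_D = 1696 N.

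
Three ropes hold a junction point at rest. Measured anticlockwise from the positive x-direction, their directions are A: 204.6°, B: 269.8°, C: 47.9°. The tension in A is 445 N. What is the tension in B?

T_B ≈ 264 N

Resolve: ΣF_x = 445 cos 204.6° + T_B cos 269.8° + T_C cos 47.9° = 0.
        ΣF_y = 445 sin 204.6° + T_B sin 269.8° + T_C sin 47.9° = 0.
The known terms sum to (-404.6, -185.2) N, so -0.0035 T_B + 0.6704 T_C = 404.6 and -1.0000 T_B + 0.7420 T_C = 185.2.
Solving simultaneously: T_B = 263.6 N, T_C = 604.9 N.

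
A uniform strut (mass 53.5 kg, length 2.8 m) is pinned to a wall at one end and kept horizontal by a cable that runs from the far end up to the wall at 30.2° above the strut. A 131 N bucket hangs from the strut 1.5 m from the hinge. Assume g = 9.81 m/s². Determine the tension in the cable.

T ≈ 661 N

Take torques about the hinge: T sin 30.2° · 2.8 = 53.5×9.81×1.4 + 131×1.5 = 931.27 N·m.
So T = 931.27 / (0.5030 × 2.8) = 661.2 N.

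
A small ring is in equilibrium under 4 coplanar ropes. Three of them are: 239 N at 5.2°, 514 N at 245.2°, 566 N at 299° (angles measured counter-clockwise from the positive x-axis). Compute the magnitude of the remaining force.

F ≈ 986 N

Sum the known components: ΣF_x = 296.8 N, ΣF_y = -940 N.
For equilibrium the remaining force must supply (−ΣF_x, −ΣF_y) = (-296.8, 940) N.
Magnitude = √((-296.8)² + (940)²) = 985.7 N; direction = atan2(940, -296.8) = 107.5°.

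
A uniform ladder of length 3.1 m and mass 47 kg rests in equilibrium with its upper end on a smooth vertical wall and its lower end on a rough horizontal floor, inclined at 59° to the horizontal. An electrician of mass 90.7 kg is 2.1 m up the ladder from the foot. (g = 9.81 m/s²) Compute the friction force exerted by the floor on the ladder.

Torques about the foot: N_wall · 3.1 sin 59° = 47×9.81×1.55 cos 59° + 90.7×9.81×2.1 cos 59° → N_wall = 500.69 N.
ΣF_x = 0: f_floor = N_wall = 500.69 N.

f ≈ 501 N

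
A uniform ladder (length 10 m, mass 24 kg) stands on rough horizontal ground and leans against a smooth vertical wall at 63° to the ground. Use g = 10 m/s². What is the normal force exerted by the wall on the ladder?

Torques about the foot: N_wall · 10 sin 63° = 24×10×5 cos 63° → N_wall = 61.143 N.

N_wall ≈ 61.1 N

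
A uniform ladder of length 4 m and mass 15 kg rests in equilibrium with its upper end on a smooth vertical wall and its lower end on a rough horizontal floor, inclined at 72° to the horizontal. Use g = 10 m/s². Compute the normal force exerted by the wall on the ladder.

Torques about the foot: N_wall · 4 sin 72° = 15×10×2 cos 72° → N_wall = 24.369 N.

N_wall ≈ 24.4 N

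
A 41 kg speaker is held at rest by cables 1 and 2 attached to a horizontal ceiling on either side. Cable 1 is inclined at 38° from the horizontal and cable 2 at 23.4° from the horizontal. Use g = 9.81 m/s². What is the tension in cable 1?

T_1 ≈ 420 N

Weight W = 41 × 9.81 = 402.2 N acts straight down.
Horizontal: T_1 cos 38° = T_2 cos 23.4°  →  T_2 = 0.8586 T_1.
Vertical: T_1 sin 38° + T_2 sin 23.4° = 402.2.
Substituting the horizontal relation into the vertical equation gives 0.9567 T_1 = 402.2, so T_1 = 420.4 N.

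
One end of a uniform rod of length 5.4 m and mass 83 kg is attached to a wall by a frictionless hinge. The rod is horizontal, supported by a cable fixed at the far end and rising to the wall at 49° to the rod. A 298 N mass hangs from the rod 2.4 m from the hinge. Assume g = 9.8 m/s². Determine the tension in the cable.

T ≈ 714 N

Take torques about the hinge: T sin 49° · 5.4 = 83×9.8×2.7 + 298×2.4 = 2911.4 N·m.
So T = 2911.4 / (0.7547 × 5.4) = 714.37 N.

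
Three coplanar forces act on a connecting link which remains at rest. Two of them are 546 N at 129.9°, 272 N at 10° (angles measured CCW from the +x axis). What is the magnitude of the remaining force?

Sum the known components: ΣF_x = -82.36 N, ΣF_y = 466.1 N.
For equilibrium the remaining force must supply (−ΣF_x, −ΣF_y) = (82.36, -466.1) N.
Magnitude = √((82.36)² + (-466.1)²) = 473.3 N; direction = atan2(-466.1, 82.36) = 280.0°.

F ≈ 473 N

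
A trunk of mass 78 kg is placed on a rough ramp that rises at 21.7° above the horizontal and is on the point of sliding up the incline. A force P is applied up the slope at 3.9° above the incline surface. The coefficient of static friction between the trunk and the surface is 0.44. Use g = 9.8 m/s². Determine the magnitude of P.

P ≈ 579 N

On the verge of sliding up the incline, friction equals μN and acts down the slope.
Perpendicular: N + P sin 3.9° = W cos 21.7° = 710.2 N.
Along incline: P cos 3.9° = W sin 21.7° + μN  with W sin 21.7° = 282.6 N.
Solving the pair for P and N: P = 579.1 N, N = 670.8 N (and f = μN = 295.2 N).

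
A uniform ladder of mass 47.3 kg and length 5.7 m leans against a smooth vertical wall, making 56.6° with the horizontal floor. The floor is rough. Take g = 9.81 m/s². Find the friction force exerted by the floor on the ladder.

f ≈ 153 N

Torques about the foot: N_wall · 5.7 sin 56.6° = 47.3×9.81×2.85 cos 56.6° → N_wall = 152.98 N.
ΣF_x = 0: f_floor = N_wall = 152.98 N.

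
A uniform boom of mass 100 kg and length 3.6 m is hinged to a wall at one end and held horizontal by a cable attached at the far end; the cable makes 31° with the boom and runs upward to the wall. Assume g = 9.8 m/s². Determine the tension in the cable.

Take torques about the hinge: T sin 31° · 3.6 = 100×9.8×1.8 = 1764 N·m.
So T = 1764 / (0.5150 × 3.6) = 951.39 N.

T ≈ 951 N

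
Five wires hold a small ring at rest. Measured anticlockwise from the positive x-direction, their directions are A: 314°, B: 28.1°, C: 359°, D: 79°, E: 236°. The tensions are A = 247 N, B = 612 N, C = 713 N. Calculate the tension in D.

T_D ≈ 2880 N

Resolve: ΣF_x = 247 cos 314° + 612 cos 28.1° + 713 cos 359° + T_D cos 79° + T_E cos 236° = 0.
        ΣF_y = 247 sin 314° + 612 sin 28.1° + 713 sin 359° + T_D sin 79° + T_E sin 236° = 0.
The known terms sum to (1424, 98.14) N, so 0.1908 T_D − 0.5592 T_E = -1424 and 0.9816 T_D − 0.8290 T_E = -98.14.
Solving simultaneously: T_D = 2882 N, T_E = 3530 N.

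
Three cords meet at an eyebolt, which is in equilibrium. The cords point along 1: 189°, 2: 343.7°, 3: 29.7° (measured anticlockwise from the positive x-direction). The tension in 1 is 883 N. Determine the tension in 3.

Resolve: ΣF_x = 883 cos 189° + T_2 cos 343.7° + T_3 cos 29.7° = 0.
        ΣF_y = 883 sin 189° + T_2 sin 343.7° + T_3 sin 29.7° = 0.
The known terms sum to (-872.1, -138.1) N, so 0.9598 T_2 + 0.8686 T_3 = 872.1 and -0.2807 T_2 + 0.4955 T_3 = 138.1.
Solving simultaneously: T_2 = 433.9 N, T_3 = 524.6 N.

T_3 ≈ 525 N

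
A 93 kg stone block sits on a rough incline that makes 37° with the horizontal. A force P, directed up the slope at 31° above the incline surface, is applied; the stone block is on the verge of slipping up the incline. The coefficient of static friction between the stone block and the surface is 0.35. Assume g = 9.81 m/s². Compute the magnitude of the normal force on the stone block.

On the verge of sliding up the incline, friction equals μN and acts down the slope.
Perpendicular: N + P sin 31° = W cos 37° = 728.6 N.
Along incline: P cos 31° = W sin 37° + μN  with W sin 37° = 549.1 N.
Solving the pair for P and N: P = 775.1 N, N = 329.4 N (and f = μN = 115.3 N).

N ≈ 329 N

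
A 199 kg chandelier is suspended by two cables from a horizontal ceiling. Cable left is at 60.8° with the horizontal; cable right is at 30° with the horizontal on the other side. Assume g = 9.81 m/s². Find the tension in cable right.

Weight W = 199 × 9.81 = 1952 N acts straight down.
Horizontal: T_left cos 60.8° = T_right cos 30°  →  T_left = 1.775 T_right.
Vertical: T_left sin 60.8° + T_right sin 30° = 1952.
Substituting the horizontal relation into the vertical equation gives 2.05 T_right = 1952, so T_right = 952.5 N.

T_right ≈ 952 N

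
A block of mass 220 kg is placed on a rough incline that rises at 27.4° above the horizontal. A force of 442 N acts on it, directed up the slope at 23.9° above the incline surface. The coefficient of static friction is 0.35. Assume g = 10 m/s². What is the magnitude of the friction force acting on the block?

Axes along / perpendicular to the incline. W sin 27.4° = 1012 N down-slope; W cos 27.4° = 1953 N into the surface.
Perpendicular: N = W cos 27.4° − P sin 23.9° = 1953 − 179.1 = 1774 N.
Along incline: P cos 23.9° + f = W sin 27.4° (friction acts up-slope) → f = 1012 − 404.1 = 608.3 N.
|f| = 608.3 N ≤ μN = 620.9 N, so the block is indeed static.

f ≈ 608 N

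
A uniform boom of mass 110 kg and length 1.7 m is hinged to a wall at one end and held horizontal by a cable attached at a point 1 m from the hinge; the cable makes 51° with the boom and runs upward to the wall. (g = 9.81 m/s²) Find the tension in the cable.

T ≈ 1180 N

Take torques about the hinge: T sin 51° · 1 = 110×9.81×0.85 = 917.24 N·m.
So T = 917.24 / (0.7771 × 1) = 1180.3 N.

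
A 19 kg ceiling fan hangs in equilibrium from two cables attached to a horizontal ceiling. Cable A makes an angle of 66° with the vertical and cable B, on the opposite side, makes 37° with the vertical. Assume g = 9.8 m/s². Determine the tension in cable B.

T_B ≈ 175 N

Angles from the horizontal: cable A is 90° − 66° = 24°, cable B is 90° − 37° = 53°.
Weight W = 19 × 9.8 = 186.2 N acts straight down.
Horizontal: T_A cos 24° = T_B cos 53°  →  T_A = 0.6588 T_B.
Vertical: T_A sin 24° + T_B sin 53° = 186.2.
Substituting the horizontal relation into the vertical equation gives 1.067 T_B = 186.2, so T_B = 174.6 N.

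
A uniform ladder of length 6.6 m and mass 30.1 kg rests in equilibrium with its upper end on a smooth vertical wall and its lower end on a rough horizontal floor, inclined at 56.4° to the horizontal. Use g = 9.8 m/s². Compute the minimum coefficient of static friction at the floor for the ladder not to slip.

μ_min ≈ 0.332

ΣF_y = 0: N_floor = 30.1×9.8 = 294.98 N.
Torques about the foot: N_wall · 6.6 sin 56.4° = 30.1×9.8×3.3 cos 56.4° → N_wall = 97.992 N.
ΣF_x = 0: f_floor = N_wall = 97.992 N.
μ_min = f_floor / N_floor = 97.992 / 294.98 = 0.3322.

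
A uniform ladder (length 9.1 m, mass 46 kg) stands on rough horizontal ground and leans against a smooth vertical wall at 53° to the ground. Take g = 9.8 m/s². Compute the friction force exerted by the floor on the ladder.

f ≈ 170 N

Torques about the foot: N_wall · 9.1 sin 53° = 46×9.8×4.55 cos 53° → N_wall = 169.85 N.
ΣF_x = 0: f_floor = N_wall = 169.85 N.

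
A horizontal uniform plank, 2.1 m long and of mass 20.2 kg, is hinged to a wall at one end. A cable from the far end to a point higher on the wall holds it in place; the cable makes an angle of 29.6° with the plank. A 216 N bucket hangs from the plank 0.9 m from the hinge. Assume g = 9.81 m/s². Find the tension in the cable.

T ≈ 388 N

Take torques about the hinge: T sin 29.6° · 2.1 = 20.2×9.81×1.05 + 216×0.9 = 402.47 N·m.
So T = 402.47 / (0.4939 × 2.1) = 388.01 N.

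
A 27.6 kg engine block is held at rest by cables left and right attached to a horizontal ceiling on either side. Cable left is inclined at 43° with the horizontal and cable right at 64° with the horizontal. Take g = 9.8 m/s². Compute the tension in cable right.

T_right ≈ 207 N

Weight W = 27.6 × 9.8 = 270.5 N acts straight down.
Horizontal: T_left cos 43° = T_right cos 64°  →  T_left = 0.5994 T_right.
Vertical: T_left sin 43° + T_right sin 64° = 270.5.
Substituting the horizontal relation into the vertical equation gives 1.308 T_right = 270.5, so T_right = 206.9 N.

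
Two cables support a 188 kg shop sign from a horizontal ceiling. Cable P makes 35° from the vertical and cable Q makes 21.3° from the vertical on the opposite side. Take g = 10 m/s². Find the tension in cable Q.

Angles from the horizontal: cable P is 90° − 35° = 55°, cable Q is 90° − 21.3° = 68.7°.
Weight W = 188 × 10 = 1880 N acts straight down.
Horizontal: T_P cos 55° = T_Q cos 68.7°  →  T_P = 0.6333 T_Q.
Vertical: T_P sin 55° + T_Q sin 68.7° = 1880.
Substituting the horizontal relation into the vertical equation gives 1.45 T_Q = 1880, so T_Q = 1296 N.

T_Q ≈ 1300 N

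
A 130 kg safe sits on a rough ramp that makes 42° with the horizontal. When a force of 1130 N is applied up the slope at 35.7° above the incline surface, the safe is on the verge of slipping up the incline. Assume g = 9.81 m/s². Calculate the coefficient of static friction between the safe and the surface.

On the verge of sliding up the incline, friction is at its maximum μN and acts down the slope.
Perpendicular to incline: N = W cos 42° − P sin 35.7° = 947.7 − 659.4 = 288.3 N.
Along incline: P cos 35.7° − μN = W sin 42° → μ = −(W sin 42° − P cos 35.7°) / N = 0.223.

μ ≈ 0.223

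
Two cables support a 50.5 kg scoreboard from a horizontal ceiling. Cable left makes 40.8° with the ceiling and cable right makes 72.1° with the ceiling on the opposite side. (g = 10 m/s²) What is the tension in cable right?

Weight W = 50.5 × 10 = 505 N acts straight down.
Horizontal: T_left cos 40.8° = T_right cos 72.1°  →  T_left = 0.406 T_right.
Vertical: T_left sin 40.8° + T_right sin 72.1° = 505.
Substituting the horizontal relation into the vertical equation gives 1.217 T_right = 505, so T_right = 415 N.

T_right ≈ 415 N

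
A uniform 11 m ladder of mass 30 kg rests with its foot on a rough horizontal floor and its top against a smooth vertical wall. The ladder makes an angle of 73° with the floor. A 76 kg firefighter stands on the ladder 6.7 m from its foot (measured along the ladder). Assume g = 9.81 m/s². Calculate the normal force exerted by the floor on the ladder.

ΣF_y = 0: N_floor = 30×9.81 + 76×9.81 = 1039.9 N.

N_floor ≈ 1040 N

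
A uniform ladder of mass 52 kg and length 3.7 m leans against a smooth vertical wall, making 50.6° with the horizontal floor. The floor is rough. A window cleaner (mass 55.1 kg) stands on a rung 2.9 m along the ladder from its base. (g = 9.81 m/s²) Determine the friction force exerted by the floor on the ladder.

Torques about the foot: N_wall · 3.7 sin 50.6° = 52×9.81×1.85 cos 50.6° + 55.1×9.81×2.9 cos 50.6° → N_wall = 557.51 N.
ΣF_x = 0: f_floor = N_wall = 557.51 N.

f ≈ 558 N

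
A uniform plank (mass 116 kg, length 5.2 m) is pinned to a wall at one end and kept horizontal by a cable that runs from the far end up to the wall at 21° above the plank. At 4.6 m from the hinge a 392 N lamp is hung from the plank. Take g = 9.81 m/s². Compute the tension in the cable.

Take torques about the hinge: T sin 21° · 5.2 = 116×9.81×2.6 + 392×4.6 = 4761.9 N·m.
So T = 4761.9 / (0.3584 × 5.2) = 2555.3 N.

T ≈ 2560 N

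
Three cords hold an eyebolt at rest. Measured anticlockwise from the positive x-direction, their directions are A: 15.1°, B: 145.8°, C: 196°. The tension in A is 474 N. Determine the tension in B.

T_B ≈ 9.69 N

Resolve: ΣF_x = 474 cos 15.1° + T_B cos 145.8° + T_C cos 196° = 0.
        ΣF_y = 474 sin 15.1° + T_B sin 145.8° + T_C sin 196° = 0.
The known terms sum to (457.6, 123.5) N, so -0.8271 T_B − 0.9613 T_C = -457.6 and 0.5621 T_B − 0.2756 T_C = -123.5.
Solving simultaneously: T_B = 9.691 N, T_C = 467.7 N.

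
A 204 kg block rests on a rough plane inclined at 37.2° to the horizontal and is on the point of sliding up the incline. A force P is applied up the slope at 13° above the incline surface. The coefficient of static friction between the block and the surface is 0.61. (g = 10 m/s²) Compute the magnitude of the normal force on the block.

On the verge of sliding up the incline, friction equals μN and acts down the slope.
Perpendicular: N + P sin 13° = W cos 37.2° = 1625 N.
Along incline: P cos 13° = W sin 37.2° + μN  with W sin 37.2° = 1233 N.
Solving the pair for P and N: P = 2001 N, N = 1175 N (and f = μN = 716.6 N).

N ≈ 1170 N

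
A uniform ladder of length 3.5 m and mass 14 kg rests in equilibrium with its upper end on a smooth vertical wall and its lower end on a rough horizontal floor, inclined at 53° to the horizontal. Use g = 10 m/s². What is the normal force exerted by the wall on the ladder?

Torques about the foot: N_wall · 3.5 sin 53° = 14×10×1.75 cos 53° → N_wall = 52.749 N.

N_wall ≈ 52.7 N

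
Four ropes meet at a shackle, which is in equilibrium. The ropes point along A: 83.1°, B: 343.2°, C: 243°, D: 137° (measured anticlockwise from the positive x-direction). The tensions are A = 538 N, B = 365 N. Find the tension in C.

Resolve: ΣF_x = 538 cos 83.1° + 365 cos 343.2° + T_C cos 243° + T_D cos 137° = 0.
        ΣF_y = 538 sin 83.1° + 365 sin 343.2° + T_C sin 243° + T_D sin 137° = 0.
The known terms sum to (414.1, 428.6) N, so -0.4540 T_C − 0.7314 T_D = -414.1 and -0.8910 T_C + 0.6820 T_D = -428.6.
Solving simultaneously: T_C = 619.9 N, T_D = 181.4 N.

T_C ≈ 620 N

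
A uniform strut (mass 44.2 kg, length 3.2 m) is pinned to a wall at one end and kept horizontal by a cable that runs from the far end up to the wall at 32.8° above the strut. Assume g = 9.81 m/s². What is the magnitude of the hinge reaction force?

|H| ≈ 400 N

Take torques about the hinge: T sin 32.8° · 3.2 = 44.2×9.81×1.6 = 693.76 N·m.
So T = 693.76 / (0.5417 × 3.2) = 400.22 N.
ΣF_x = 0: H_x = T cos 32.8° = 336.41 N.
ΣF_y = 0: H_y = (44.2×9.81) − T sin 32.8° = 433.6 − 216.8 = 216.8 N.
|H| = √(H_x² + H_y²) = √((336.41)² + (216.8)²) = 400.22 N.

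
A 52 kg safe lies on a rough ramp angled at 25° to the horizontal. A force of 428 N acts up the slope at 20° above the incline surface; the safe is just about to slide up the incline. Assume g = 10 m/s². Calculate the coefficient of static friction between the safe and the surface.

μ ≈ 0.561

On the verge of sliding up the incline, friction is at its maximum μN and acts down the slope.
Perpendicular to incline: N = W cos 25° − P sin 20° = 471.3 − 146.4 = 324.9 N.
Along incline: P cos 20° − μN = W sin 25° → μ = −(W sin 25° − P cos 20°) / N = 0.5615.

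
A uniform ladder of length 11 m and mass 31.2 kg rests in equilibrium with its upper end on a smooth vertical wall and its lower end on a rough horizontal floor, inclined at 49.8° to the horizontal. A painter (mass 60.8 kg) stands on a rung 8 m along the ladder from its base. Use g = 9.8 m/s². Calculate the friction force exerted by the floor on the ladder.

f ≈ 495 N

Torques about the foot: N_wall · 11 sin 49.8° = 31.2×9.8×5.5 cos 49.8° + 60.8×9.8×8 cos 49.8° → N_wall = 495.39 N.
ΣF_x = 0: f_floor = N_wall = 495.39 N.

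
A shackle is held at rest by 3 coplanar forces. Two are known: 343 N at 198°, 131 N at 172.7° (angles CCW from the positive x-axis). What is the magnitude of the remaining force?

Sum the known components: ΣF_x = -456.2 N, ΣF_y = -89.35 N.
For equilibrium the remaining force must supply (−ΣF_x, −ΣF_y) = (456.2, 89.35) N.
Magnitude = √((456.2)² + (89.35)²) = 464.8 N; direction = atan2(89.35, 456.2) = 11.1°.

F ≈ 465 N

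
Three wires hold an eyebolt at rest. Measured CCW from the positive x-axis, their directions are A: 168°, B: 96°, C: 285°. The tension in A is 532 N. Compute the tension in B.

T_B ≈ 3030 N

Resolve: ΣF_x = 532 cos 168° + T_B cos 96° + T_C cos 285° = 0.
        ΣF_y = 532 sin 168° + T_B sin 96° + T_C sin 285° = 0.
The known terms sum to (-520.4, 110.6) N, so -0.1045 T_B + 0.2588 T_C = 520.4 and 0.9945 T_B − 0.9659 T_C = -110.6.
Solving simultaneously: T_B = 3030 N, T_C = 3234 N.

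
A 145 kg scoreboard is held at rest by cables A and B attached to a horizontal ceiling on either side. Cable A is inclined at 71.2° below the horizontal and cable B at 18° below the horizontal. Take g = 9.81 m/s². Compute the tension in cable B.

T_B ≈ 458 N

Weight W = 145 × 9.81 = 1422 N acts straight down.
Horizontal: T_A cos 71.2° = T_B cos 18°  →  T_A = 2.951 T_B.
Vertical: T_A sin 71.2° + T_B sin 18° = 1422.
Substituting the horizontal relation into the vertical equation gives 3.103 T_B = 1422, so T_B = 458.5 N.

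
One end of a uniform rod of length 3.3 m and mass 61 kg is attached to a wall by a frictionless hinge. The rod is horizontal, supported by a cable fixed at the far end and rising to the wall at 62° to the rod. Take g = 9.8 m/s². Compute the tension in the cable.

Take torques about the hinge: T sin 62° · 3.3 = 61×9.8×1.65 = 986.37 N·m.
So T = 986.37 / (0.8829 × 3.3) = 338.53 N.

T ≈ 339 N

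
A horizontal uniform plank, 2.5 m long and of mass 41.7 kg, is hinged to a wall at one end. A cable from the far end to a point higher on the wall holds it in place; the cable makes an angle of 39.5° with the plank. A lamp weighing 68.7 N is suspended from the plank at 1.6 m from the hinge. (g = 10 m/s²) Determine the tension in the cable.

Take torques about the hinge: T sin 39.5° · 2.5 = 41.7×10×1.25 + 68.7×1.6 = 631.17 N·m.
So T = 631.17 / (0.6361 × 2.5) = 396.91 N.

T ≈ 397 N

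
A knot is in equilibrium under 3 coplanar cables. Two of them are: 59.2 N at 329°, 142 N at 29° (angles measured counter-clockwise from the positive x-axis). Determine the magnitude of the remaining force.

F ≈ 179 N

Sum the known components: ΣF_x = 174.9 N, ΣF_y = 38.35 N.
For equilibrium the remaining force must supply (−ΣF_x, −ΣF_y) = (-174.9, -38.35) N.
Magnitude = √((-174.9)² + (-38.35)²) = 179.1 N; direction = atan2(-38.35, -174.9) = 192.4°.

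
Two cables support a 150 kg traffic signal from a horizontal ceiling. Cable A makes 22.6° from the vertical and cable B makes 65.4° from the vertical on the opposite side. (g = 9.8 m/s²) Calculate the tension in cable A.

Angles from the horizontal: cable A is 90° − 22.6° = 67.4°, cable B is 90° − 65.4° = 24.6°.
Weight W = 150 × 9.8 = 1470 N acts straight down.
Horizontal: T_A cos 67.4° = T_B cos 24.6°  →  T_B = 0.4227 T_A.
Vertical: T_A sin 67.4° + T_B sin 24.6° = 1470.
Substituting the horizontal relation into the vertical equation gives 1.099 T_A = 1470, so T_A = 1337 N.

T_A ≈ 1340 N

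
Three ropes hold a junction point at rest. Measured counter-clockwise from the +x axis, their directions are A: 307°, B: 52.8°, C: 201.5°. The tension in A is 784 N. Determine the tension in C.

Resolve: ΣF_x = 784 cos 307° + T_B cos 52.8° + T_C cos 201.5° = 0.
        ΣF_y = 784 sin 307° + T_B sin 52.8° + T_C sin 201.5° = 0.
The known terms sum to (471.8, -626.1) N, so 0.6046 T_B − 0.9304 T_C = -471.8 and 0.7965 T_B − 0.3665 T_C = 626.1.
Solving simultaneously: T_B = 1454 N, T_C = 1452 N.

T_C ≈ 1450 N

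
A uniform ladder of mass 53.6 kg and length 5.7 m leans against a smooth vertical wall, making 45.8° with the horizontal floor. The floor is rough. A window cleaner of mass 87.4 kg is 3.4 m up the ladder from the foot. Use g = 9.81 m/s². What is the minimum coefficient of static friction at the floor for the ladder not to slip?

μ_min ≈ 0.544

ΣF_y = 0: N_floor = 53.6×9.81 + 87.4×9.81 = 1383.2 N.
Torques about the foot: N_wall · 5.7 sin 45.8° = 53.6×9.81×2.85 cos 45.8° + 87.4×9.81×3.4 cos 45.8° → N_wall = 753.01 N.
ΣF_x = 0: f_floor = N_wall = 753.01 N.
μ_min = f_floor / N_floor = 753.01 / 1383.2 = 0.5444.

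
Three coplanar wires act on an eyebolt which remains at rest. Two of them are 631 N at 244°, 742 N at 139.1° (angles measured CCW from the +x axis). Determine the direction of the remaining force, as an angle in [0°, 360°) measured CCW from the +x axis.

Sum the known components: ΣF_x = -837.5 N, ΣF_y = -81.32 N.
For equilibrium the remaining force must supply (−ΣF_x, −ΣF_y) = (837.5, 81.32) N.
Magnitude = √((837.5)² + (81.32)²) = 841.4 N; direction = atan2(81.32, 837.5) = 5.5°.

θ ≈ 5.55°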